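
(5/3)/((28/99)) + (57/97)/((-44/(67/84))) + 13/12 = 356747/51216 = 6.97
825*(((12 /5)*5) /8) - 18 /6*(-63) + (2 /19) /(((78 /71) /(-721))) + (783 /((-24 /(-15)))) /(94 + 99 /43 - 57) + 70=221923957 /154128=1439.87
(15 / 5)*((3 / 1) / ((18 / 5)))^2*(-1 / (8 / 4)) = -25 / 24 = -1.04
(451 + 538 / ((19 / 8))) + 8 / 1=13025 / 19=685.53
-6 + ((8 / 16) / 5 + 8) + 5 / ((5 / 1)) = 3.10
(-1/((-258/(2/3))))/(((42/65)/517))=33605/16254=2.07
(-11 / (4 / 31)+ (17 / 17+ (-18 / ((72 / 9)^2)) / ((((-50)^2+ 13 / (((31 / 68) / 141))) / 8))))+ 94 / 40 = -331113267 / 4042880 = -81.90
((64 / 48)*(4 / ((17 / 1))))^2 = 256 / 2601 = 0.10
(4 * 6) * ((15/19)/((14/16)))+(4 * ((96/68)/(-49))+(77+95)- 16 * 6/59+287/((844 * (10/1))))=1512765524511/7881212920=191.95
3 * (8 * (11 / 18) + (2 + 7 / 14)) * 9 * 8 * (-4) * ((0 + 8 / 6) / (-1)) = 8512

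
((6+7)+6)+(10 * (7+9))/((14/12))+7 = 1142/7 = 163.14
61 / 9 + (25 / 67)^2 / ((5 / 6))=280579 / 40401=6.94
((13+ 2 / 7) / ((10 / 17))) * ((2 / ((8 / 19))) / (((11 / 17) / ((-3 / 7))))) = -1531989 / 21560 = -71.06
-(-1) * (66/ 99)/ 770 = 1/ 1155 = 0.00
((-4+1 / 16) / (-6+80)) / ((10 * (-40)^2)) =-63 / 18944000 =-0.00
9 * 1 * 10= 90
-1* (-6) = 6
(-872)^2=760384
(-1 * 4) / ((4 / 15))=-15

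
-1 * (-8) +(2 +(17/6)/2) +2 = 13.42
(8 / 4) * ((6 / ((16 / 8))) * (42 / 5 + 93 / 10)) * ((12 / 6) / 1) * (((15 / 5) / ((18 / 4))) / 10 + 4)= 21594 / 25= 863.76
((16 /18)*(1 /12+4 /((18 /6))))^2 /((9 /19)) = 21964 /6561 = 3.35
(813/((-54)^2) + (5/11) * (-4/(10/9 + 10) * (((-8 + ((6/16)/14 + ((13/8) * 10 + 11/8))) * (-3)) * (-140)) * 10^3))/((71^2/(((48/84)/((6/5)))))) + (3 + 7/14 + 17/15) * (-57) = -462312676424/1414832265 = -326.76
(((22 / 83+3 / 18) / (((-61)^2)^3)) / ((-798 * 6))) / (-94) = 215 / 11547563208843188016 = 0.00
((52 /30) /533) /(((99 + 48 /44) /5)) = 22 /135423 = 0.00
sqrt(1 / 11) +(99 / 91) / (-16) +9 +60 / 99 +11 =sqrt(11) / 11 +986813 / 48048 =20.84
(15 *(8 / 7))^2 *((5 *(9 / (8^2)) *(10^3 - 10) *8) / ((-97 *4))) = -20047500 / 4753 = -4217.86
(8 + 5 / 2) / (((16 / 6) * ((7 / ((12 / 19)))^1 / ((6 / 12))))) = 27 / 152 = 0.18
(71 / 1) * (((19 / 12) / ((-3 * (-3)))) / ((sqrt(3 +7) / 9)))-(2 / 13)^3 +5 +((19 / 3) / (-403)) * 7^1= 998384 / 204321 +1349 * sqrt(10) / 120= 40.44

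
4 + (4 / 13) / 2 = 54 / 13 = 4.15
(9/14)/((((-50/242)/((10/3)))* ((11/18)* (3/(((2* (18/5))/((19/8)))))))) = -57024/3325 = -17.15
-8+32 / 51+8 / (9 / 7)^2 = -3488 / 1377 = -2.53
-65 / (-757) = 65 / 757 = 0.09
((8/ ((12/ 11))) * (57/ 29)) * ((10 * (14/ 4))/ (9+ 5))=1045/ 29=36.03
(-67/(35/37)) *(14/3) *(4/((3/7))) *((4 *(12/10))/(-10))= 555296/375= 1480.79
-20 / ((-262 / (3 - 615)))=-6120 / 131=-46.72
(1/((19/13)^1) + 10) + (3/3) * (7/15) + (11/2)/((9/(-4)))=8.71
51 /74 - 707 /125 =-45943 /9250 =-4.97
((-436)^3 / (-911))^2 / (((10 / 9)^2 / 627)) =4203729296122.63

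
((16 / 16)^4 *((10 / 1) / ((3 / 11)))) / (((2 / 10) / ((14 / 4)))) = 641.67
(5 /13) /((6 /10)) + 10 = 415 /39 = 10.64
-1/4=-0.25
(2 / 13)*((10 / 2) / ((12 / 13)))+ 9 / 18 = 4 / 3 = 1.33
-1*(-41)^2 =-1681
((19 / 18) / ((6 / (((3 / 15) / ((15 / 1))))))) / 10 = 19 / 81000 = 0.00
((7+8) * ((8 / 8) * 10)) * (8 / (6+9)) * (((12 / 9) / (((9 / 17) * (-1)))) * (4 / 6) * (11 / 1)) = -119680 / 81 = -1477.53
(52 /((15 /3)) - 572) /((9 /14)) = -873.60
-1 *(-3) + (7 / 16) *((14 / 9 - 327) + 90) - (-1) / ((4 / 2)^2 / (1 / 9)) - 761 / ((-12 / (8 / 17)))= -19077 / 272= -70.14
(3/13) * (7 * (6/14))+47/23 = 818/299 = 2.74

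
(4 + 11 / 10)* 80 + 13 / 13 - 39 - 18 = 352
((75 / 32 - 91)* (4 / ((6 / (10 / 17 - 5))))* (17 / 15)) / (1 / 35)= 496475 / 48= 10343.23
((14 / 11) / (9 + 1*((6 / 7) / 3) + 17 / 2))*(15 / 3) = 980 / 2739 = 0.36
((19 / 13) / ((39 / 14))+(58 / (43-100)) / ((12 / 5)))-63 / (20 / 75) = -27297917 / 115596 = -236.15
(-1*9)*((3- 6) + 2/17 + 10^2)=-874.06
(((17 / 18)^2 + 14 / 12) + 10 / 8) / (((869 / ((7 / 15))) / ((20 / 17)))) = 7504 / 3589839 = 0.00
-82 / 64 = -41 / 32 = -1.28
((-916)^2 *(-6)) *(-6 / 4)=7551504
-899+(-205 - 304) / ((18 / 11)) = -21781 / 18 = -1210.06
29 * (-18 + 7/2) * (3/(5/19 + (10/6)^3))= -1294299/5020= -257.83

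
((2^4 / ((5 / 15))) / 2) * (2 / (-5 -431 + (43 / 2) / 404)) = -0.11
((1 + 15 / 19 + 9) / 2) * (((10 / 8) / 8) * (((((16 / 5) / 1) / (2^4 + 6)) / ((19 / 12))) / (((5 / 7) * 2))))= 861 / 15884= 0.05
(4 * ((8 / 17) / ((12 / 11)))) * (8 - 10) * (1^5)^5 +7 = 181 / 51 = 3.55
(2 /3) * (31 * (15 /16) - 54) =-133 /8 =-16.62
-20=-20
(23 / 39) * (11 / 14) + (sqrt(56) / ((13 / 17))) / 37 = 34 * sqrt(14) / 481 + 253 / 546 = 0.73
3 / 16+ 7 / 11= 145 / 176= 0.82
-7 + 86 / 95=-579 / 95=-6.09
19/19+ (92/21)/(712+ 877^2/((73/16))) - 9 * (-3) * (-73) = -127813027021/64879710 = -1970.00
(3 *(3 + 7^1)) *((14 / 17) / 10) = 42 / 17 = 2.47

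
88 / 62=44 / 31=1.42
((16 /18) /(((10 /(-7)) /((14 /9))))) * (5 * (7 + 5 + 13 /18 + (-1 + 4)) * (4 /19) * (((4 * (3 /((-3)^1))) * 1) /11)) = 887488 /152361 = 5.82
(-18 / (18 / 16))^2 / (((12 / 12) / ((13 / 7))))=3328 / 7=475.43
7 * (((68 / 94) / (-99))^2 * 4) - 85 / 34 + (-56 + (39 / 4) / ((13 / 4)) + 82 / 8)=-3918594557 / 86601636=-45.25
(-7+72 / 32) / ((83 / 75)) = -1425 / 332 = -4.29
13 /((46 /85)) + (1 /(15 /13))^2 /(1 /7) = 303043 /10350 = 29.28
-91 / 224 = -13 / 32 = -0.41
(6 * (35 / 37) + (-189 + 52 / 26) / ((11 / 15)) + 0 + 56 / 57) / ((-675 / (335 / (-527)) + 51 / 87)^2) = -0.00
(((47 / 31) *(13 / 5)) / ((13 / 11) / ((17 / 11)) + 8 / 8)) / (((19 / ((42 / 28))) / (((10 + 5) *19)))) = 50.26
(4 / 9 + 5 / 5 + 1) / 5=22 / 45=0.49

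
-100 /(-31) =100 /31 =3.23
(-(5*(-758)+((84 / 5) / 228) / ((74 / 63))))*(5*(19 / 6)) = 26643259 / 444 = 60007.34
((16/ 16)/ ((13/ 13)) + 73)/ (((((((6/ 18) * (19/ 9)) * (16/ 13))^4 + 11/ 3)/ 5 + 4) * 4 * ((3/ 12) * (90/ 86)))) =5366438191998/ 367764895213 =14.59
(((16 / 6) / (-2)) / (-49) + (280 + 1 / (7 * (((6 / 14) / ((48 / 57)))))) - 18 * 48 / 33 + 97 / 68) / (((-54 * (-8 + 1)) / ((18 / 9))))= 533891219 / 394851996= 1.35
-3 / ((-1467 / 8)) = 8 / 489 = 0.02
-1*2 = -2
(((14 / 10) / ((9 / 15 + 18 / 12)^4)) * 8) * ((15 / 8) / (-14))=-5000 / 64827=-0.08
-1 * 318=-318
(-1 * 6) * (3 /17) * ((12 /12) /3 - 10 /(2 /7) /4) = 8.91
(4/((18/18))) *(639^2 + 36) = 1633428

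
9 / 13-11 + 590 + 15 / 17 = 128307 / 221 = 580.57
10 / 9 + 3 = 37 / 9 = 4.11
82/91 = 0.90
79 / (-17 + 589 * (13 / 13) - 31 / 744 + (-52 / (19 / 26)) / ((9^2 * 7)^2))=3860439912 / 27949492703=0.14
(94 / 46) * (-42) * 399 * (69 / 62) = -1181439 / 31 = -38110.94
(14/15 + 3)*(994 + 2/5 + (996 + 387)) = 701333/75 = 9351.11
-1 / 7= -0.14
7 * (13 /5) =91 /5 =18.20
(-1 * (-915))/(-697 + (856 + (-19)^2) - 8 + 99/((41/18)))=1.65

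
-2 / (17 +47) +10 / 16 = 19 / 32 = 0.59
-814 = -814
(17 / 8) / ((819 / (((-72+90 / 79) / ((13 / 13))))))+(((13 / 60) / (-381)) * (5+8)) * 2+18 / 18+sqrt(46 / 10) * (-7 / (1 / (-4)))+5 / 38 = 2913064957 / 3122470260+28 * sqrt(115) / 5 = 60.99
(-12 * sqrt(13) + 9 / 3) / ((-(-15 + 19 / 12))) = 36 / 161- 144 * sqrt(13) / 161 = -3.00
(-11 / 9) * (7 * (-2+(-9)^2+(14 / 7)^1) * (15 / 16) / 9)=-1155 / 16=-72.19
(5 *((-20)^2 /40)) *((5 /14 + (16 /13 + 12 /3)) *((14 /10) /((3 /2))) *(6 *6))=122040 /13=9387.69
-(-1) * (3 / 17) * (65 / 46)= 195 / 782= 0.25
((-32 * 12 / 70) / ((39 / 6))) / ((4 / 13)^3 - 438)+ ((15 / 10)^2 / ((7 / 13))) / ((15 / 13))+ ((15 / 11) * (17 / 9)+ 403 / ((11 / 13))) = 1072405994357 / 2222732820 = 482.47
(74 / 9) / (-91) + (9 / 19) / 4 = 1747 / 62244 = 0.03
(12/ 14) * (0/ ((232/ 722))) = 0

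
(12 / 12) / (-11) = -1 / 11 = -0.09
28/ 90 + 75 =3389/ 45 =75.31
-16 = -16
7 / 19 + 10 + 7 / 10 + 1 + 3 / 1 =2863 / 190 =15.07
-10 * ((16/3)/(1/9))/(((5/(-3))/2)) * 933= 537408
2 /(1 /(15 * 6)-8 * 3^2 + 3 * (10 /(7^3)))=-61740 /2219597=-0.03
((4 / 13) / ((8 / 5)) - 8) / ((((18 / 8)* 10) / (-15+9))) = 406 / 195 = 2.08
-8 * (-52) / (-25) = -416 / 25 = -16.64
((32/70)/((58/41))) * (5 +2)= 328/145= 2.26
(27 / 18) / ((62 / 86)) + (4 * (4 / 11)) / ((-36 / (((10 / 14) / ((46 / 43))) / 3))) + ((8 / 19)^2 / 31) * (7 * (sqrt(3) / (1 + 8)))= 448 * sqrt(3) / 100719 + 6141733 / 2964654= 2.08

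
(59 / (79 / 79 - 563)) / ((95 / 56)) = -0.06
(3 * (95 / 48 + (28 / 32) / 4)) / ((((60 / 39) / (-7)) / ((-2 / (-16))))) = -19201 / 5120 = -3.75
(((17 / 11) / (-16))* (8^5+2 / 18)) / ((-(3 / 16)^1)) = 5013521 / 297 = 16880.54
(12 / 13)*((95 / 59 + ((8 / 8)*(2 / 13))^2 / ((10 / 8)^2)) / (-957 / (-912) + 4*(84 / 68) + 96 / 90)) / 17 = 4433972544 / 354566217395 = 0.01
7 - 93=-86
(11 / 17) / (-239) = -11 / 4063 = -0.00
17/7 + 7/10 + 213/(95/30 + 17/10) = 239637/5110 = 46.90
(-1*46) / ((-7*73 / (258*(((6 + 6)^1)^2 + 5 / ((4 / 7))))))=3547.63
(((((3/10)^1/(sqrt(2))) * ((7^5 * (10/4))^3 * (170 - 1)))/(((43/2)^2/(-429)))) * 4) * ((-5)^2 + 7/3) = -352808030958186879075 * sqrt(2)/1849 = -269846350619369750.59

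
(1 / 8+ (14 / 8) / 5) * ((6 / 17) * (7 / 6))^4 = 45619 / 3340840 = 0.01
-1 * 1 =-1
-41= -41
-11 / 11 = -1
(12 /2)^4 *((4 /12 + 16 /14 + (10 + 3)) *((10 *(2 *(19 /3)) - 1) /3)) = 5501184 /7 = 785883.43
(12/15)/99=4/495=0.01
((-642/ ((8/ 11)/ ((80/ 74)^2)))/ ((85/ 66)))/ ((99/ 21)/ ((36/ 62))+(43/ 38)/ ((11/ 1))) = -40913555760/ 419914739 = -97.43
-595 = -595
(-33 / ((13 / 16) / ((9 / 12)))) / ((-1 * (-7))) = -396 / 91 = -4.35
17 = 17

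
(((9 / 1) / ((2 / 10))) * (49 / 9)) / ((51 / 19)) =4655 / 51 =91.27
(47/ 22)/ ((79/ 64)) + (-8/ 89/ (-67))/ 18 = 80718644/ 46636623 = 1.73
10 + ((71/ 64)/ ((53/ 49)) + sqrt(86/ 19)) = sqrt(1634)/ 19 + 37399/ 3392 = 13.15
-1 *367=-367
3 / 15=1 / 5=0.20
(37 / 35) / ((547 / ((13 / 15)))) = 481 / 287175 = 0.00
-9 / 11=-0.82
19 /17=1.12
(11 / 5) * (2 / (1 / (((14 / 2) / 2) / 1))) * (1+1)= 154 / 5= 30.80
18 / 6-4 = -1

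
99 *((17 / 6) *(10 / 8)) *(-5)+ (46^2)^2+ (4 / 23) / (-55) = 45294113063 / 10120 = 4475702.87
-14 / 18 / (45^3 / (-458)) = 3206 / 820125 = 0.00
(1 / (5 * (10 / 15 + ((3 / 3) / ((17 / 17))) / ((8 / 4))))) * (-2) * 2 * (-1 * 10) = 48 / 7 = 6.86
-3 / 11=-0.27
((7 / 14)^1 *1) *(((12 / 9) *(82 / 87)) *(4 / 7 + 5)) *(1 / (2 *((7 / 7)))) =1066 / 609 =1.75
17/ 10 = 1.70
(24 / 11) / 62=12 / 341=0.04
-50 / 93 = -0.54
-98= -98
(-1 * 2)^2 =4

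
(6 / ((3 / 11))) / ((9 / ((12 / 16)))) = 11 / 6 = 1.83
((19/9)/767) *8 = 152/6903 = 0.02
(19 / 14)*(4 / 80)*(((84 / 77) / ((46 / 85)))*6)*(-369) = -1072683 / 3542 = -302.85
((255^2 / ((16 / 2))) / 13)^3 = 274941996890625 / 1124864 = 244422434.08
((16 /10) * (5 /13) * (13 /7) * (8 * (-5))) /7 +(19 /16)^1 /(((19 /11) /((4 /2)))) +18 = 5035 /392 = 12.84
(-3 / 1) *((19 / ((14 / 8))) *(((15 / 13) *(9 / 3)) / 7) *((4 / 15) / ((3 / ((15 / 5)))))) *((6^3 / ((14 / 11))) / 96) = -33858 / 4459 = -7.59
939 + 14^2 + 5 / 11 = 1135.45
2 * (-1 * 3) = -6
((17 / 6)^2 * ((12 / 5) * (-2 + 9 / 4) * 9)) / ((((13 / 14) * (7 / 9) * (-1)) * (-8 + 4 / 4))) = 7803 / 910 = 8.57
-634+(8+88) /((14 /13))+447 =-685 /7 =-97.86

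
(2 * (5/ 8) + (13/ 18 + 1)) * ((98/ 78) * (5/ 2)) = 26215/ 2808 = 9.34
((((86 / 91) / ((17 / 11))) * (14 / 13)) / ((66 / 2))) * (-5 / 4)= -215 / 8619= -0.02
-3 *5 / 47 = -15 / 47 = -0.32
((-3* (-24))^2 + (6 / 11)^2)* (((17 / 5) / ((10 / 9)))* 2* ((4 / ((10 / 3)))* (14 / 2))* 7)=1128688344 / 605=1865600.57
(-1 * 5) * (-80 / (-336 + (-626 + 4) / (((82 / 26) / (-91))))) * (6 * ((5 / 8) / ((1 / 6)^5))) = 9564480 / 14441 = 662.31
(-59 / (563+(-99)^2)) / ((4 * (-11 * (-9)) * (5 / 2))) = -59 / 10260360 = -0.00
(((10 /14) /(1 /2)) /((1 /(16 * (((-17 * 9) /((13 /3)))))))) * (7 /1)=-73440 /13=-5649.23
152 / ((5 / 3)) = 91.20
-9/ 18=-1/ 2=-0.50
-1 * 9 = -9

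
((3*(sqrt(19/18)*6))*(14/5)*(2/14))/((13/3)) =18*sqrt(38)/65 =1.71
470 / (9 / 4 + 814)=376 / 653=0.58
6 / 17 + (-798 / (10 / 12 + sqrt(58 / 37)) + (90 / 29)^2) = -372.68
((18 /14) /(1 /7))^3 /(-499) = -729 /499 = -1.46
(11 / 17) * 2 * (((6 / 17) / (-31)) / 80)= -33 / 179180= -0.00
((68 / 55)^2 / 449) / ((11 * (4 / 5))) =1156 / 2988095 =0.00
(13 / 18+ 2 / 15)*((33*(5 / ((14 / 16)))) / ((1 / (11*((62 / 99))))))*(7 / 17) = 210056 / 459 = 457.64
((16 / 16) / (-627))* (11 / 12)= -1 / 684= -0.00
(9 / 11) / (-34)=-9 / 374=-0.02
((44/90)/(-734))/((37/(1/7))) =-11/4277385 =-0.00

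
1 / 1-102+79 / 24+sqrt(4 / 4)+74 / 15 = -3671 / 40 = -91.78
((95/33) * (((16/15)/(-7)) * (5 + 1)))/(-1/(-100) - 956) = 60800/22083369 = 0.00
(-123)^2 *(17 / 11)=257193 / 11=23381.18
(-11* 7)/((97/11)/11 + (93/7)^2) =-456533/1051282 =-0.43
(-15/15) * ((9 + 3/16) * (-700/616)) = 3675/352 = 10.44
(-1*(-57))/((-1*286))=-57/286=-0.20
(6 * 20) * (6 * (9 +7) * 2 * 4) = 92160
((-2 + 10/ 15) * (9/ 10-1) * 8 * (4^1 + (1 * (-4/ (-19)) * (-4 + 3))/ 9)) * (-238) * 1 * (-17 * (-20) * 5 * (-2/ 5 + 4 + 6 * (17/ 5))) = -7043276800/ 171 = -41188753.22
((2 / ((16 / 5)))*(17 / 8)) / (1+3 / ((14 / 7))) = 17 / 32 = 0.53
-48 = -48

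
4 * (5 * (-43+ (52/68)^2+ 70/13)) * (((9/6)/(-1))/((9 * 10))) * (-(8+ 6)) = -1947736/11271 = -172.81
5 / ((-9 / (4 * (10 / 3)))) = -200 / 27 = -7.41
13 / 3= 4.33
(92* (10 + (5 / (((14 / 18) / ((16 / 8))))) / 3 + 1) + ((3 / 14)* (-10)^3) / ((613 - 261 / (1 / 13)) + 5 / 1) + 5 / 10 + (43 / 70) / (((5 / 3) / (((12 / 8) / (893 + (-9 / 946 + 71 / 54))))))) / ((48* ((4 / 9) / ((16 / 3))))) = 416162029348699 / 1183233522800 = 351.72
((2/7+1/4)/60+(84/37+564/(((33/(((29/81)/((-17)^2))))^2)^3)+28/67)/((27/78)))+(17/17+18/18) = 1730229775773778821982517115011792704943053/177009515450949986302954050615400115296176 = 9.77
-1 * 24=-24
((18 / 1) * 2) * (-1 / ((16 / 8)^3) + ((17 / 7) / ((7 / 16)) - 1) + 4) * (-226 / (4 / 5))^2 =9489601575 / 392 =24208167.28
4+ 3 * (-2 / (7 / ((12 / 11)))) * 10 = -412 / 77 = -5.35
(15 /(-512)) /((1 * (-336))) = 5 /57344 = 0.00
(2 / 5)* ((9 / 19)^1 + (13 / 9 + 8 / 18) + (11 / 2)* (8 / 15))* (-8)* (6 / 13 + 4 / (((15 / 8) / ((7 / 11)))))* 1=-282692096 / 9169875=-30.83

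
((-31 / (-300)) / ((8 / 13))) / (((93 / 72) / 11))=143 / 100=1.43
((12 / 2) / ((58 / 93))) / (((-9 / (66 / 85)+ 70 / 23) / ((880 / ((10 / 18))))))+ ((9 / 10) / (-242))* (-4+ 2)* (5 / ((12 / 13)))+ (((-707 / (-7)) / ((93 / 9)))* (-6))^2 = 193262732272407 / 116676355400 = 1656.40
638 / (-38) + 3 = -262 / 19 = -13.79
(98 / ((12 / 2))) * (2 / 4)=49 / 6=8.17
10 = 10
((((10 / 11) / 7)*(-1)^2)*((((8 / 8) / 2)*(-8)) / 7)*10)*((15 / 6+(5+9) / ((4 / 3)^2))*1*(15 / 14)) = -31125 / 3773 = -8.25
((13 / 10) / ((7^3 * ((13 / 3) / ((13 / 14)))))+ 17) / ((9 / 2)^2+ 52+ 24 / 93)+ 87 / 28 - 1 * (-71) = 32096828371 / 431747820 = 74.34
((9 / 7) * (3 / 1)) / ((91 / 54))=1458 / 637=2.29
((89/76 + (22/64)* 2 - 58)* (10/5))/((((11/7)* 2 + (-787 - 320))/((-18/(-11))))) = 1075221/6459772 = 0.17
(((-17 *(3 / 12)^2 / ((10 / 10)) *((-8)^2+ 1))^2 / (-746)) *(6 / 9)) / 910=-18785 / 4010496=-0.00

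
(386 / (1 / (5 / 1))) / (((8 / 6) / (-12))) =-17370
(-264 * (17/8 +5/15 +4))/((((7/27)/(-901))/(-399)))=-2364219495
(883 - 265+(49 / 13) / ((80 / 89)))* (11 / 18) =7117891 / 18720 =380.23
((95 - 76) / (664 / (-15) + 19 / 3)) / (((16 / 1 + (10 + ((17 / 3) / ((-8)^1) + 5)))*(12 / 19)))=-10830 / 413663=-0.03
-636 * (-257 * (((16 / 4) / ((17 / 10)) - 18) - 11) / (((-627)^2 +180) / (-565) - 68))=41834722140 / 7339393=5700.02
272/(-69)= -272/69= -3.94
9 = 9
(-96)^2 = 9216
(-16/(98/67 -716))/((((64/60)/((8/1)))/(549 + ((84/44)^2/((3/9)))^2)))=112.28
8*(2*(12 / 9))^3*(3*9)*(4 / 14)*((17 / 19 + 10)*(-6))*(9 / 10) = -45785088 / 665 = -68849.76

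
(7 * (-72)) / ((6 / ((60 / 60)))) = -84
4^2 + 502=518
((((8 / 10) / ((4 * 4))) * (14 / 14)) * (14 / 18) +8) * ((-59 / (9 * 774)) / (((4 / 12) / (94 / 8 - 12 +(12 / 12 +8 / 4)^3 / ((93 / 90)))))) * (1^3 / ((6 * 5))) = -273961957 / 1554811200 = -0.18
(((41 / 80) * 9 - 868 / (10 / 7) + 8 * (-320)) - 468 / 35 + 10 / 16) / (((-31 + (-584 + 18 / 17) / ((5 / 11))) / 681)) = 6862888049 / 4168080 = 1646.53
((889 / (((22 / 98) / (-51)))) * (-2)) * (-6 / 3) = -8886444 / 11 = -807858.55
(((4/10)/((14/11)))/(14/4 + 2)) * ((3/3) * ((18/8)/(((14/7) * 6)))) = 0.01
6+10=16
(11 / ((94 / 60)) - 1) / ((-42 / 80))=-11320 / 987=-11.47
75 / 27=25 / 9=2.78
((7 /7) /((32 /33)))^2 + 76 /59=2.35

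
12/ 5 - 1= 1.40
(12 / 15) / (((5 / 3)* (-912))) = -1 / 1900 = -0.00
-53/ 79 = -0.67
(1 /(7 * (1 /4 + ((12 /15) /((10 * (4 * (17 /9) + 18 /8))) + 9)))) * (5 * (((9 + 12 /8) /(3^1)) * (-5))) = -441250 /326813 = -1.35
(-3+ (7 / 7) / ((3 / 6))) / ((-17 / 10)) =10 / 17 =0.59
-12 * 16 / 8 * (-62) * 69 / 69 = 1488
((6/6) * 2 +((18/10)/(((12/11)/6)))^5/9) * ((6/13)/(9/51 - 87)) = -17966545387/319800000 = -56.18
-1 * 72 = -72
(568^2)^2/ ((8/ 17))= 221183271424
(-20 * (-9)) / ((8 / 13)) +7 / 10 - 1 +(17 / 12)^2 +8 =217589 / 720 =302.21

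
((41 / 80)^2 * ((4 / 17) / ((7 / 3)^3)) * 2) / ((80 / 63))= 408483 / 53312000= 0.01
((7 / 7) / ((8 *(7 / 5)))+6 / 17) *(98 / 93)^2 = 144403 / 294066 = 0.49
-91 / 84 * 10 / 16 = -0.68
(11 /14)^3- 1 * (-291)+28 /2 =838251 /2744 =305.49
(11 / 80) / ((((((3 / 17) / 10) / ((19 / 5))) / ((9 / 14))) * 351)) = 3553 / 65520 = 0.05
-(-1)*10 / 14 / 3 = 5 / 21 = 0.24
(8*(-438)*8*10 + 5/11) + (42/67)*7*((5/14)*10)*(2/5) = -206590885/737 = -280313.28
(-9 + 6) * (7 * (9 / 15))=-63 / 5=-12.60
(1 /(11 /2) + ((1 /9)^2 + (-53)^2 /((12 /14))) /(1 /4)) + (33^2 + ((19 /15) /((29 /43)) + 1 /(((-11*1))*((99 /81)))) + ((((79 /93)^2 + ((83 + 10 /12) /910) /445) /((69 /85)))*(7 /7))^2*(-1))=465576628653608457780291513019 /32789601088568263278939600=14198.91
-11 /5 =-2.20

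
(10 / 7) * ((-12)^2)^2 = 207360 / 7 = 29622.86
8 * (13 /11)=9.45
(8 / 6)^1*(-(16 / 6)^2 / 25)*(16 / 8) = -512 / 675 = -0.76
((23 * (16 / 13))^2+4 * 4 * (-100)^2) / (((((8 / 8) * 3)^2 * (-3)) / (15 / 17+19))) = -54350848 / 459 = -118411.43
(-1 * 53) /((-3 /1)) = 53 /3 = 17.67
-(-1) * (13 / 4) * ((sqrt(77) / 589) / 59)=13 * sqrt(77) / 139004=0.00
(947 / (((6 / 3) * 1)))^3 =849278123 / 8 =106159765.38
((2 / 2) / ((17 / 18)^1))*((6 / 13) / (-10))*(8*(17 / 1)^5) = -555093.42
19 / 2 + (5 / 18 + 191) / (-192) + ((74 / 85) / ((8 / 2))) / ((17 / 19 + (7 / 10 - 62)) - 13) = 2321890981 / 273138048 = 8.50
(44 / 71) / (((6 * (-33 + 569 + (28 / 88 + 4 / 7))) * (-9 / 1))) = -3388 / 158499477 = -0.00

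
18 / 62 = 9 / 31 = 0.29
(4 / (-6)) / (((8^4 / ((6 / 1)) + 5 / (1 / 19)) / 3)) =-6 / 2333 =-0.00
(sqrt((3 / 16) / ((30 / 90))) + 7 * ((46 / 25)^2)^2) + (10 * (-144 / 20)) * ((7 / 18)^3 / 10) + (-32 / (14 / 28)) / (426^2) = 51398810796653 / 638001562500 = 80.56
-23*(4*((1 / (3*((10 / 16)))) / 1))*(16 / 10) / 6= -2944 / 225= -13.08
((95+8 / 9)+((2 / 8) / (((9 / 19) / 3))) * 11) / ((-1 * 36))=-4079 / 1296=-3.15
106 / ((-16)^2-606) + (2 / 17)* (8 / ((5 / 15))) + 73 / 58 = 652117 / 172550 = 3.78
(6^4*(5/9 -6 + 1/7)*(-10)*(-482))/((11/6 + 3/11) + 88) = -15300299520/41629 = -367539.44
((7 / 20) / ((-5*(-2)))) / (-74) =-7 / 14800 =-0.00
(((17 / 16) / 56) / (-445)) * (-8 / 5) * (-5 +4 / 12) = -17 / 53400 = -0.00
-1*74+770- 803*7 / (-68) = 52949 / 68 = 778.66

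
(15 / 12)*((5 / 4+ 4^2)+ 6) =465 / 16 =29.06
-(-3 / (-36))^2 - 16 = -2305 / 144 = -16.01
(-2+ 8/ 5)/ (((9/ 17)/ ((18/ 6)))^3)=-9826/ 135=-72.79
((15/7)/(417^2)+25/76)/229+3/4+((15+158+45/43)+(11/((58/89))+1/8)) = 3377910478513925/17611421811816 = 191.80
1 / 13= 0.08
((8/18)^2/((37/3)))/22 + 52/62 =285962/340659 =0.84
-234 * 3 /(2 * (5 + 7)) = -29.25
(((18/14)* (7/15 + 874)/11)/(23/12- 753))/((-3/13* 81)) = 0.01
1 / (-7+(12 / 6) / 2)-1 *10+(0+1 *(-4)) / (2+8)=-317 / 30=-10.57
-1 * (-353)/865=353/865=0.41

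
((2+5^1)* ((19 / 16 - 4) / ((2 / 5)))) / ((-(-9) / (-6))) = 525 / 16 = 32.81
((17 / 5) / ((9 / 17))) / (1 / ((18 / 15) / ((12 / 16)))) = 2312 / 225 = 10.28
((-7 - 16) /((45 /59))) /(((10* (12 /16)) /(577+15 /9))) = -2326.67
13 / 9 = 1.44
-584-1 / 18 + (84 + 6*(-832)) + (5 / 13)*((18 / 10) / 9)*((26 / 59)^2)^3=-4169840586418801 / 759249605538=-5492.05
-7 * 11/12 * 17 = -1309/12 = -109.08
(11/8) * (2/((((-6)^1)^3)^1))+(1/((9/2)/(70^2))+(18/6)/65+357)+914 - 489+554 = 136183637/56160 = 2424.92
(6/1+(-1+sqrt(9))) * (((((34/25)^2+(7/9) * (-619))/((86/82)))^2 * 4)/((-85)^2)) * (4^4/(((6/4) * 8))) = 25054845616633284608/1268063701171875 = 19758.35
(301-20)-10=271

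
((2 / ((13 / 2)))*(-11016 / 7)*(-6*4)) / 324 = 35.87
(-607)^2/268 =1374.81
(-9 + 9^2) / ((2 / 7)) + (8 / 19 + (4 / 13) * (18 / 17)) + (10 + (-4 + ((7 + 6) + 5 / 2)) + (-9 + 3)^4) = 13186933 / 8398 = 1570.25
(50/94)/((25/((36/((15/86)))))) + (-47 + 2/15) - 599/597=-1219964/28059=-43.48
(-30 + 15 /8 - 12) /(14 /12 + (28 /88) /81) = -286011 /8344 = -34.28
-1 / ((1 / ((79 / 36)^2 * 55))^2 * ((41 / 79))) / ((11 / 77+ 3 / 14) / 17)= -221532675446005 / 34432128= -6433894.40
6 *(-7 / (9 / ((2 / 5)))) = -28 / 15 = -1.87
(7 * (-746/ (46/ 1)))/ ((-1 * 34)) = 2611/ 782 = 3.34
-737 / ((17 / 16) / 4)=-47168 / 17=-2774.59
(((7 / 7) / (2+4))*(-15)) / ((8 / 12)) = -15 / 4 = -3.75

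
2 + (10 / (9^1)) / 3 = 64 / 27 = 2.37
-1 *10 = -10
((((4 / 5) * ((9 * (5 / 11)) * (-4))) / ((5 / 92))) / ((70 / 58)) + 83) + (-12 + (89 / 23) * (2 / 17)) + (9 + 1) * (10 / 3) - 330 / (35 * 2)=-32098138 / 322575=-99.51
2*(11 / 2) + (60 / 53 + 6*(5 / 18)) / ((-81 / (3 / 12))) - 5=308651 / 51516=5.99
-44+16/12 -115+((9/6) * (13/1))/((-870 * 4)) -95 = -1758599/6960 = -252.67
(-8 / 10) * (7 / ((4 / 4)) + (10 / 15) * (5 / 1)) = -124 / 15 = -8.27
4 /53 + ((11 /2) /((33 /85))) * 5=22549 /318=70.91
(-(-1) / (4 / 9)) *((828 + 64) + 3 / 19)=152559 / 76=2007.36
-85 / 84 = -1.01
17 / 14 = 1.21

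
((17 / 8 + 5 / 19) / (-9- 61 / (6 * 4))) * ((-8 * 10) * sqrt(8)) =174240 * sqrt(2) / 5263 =46.82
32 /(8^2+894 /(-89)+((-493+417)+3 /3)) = -2848 /1873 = -1.52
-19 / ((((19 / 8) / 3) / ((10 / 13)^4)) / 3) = -720000 / 28561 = -25.21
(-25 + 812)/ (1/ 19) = 14953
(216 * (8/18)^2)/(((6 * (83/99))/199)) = 140096/83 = 1687.90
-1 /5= -0.20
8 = 8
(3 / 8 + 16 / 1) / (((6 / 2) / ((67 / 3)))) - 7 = 8273 / 72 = 114.90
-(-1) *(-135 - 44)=-179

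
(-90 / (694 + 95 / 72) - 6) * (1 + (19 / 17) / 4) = -13348323 / 1702142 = -7.84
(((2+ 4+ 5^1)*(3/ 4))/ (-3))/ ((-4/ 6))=4.12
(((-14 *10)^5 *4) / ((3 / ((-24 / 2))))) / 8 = 107564800000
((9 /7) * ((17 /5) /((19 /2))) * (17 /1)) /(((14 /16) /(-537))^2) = 96006114432 /32585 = 2946328.51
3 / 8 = 0.38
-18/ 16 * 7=-63/ 8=-7.88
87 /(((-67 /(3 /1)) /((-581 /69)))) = 50547 /1541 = 32.80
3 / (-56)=-3 / 56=-0.05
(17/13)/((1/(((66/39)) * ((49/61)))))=18326/10309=1.78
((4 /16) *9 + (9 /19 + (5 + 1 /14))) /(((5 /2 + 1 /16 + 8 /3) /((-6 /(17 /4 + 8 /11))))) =-4379232 /2436959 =-1.80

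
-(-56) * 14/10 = 392/5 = 78.40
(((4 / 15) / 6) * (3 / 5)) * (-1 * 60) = -8 / 5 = -1.60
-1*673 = -673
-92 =-92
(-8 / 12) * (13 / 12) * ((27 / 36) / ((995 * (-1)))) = 13 / 23880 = 0.00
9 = 9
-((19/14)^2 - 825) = 161339/196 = 823.16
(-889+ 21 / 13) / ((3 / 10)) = -115360 / 39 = -2957.95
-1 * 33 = -33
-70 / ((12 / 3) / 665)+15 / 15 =-23273 / 2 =-11636.50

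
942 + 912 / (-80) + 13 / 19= 931.28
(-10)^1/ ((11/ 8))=-80/ 11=-7.27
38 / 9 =4.22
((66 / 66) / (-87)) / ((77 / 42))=-2 / 319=-0.01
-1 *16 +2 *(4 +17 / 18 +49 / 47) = -1703 / 423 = -4.03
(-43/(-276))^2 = 0.02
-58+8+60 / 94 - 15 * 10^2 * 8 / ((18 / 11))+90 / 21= -7378.41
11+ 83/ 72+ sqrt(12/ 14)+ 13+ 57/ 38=sqrt(42)/ 7+ 1919/ 72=27.58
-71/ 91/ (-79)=71/ 7189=0.01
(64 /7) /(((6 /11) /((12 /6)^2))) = 1408 /21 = 67.05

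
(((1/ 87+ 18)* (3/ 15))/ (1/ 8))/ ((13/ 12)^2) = 24.56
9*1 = 9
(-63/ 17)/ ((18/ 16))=-56/ 17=-3.29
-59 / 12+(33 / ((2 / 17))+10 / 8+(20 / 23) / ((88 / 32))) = 420713 / 1518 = 277.15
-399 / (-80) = 399 / 80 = 4.99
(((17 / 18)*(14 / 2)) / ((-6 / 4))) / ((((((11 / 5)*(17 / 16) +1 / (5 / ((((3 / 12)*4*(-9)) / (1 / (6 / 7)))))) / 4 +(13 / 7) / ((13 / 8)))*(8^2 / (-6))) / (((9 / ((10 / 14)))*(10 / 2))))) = 11662 / 601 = 19.40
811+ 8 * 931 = 8259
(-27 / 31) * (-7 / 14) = 27 / 62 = 0.44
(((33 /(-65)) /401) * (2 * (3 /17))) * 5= -198 /88621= -0.00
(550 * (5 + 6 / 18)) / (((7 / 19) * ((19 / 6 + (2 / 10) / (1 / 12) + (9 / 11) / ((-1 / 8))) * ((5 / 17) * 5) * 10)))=-3872 / 7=-553.14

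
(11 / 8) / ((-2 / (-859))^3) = 6972237569 / 64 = 108941212.02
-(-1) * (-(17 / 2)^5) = -1419857 / 32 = -44370.53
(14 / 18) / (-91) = -1 / 117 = -0.01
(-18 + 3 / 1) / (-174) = 0.09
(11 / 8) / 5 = 11 / 40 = 0.28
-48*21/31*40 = -40320/31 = -1300.65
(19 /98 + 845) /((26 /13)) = 82829 /196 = 422.60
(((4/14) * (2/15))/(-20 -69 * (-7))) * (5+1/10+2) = 142/243075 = 0.00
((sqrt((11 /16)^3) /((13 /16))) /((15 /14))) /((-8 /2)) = -77 *sqrt(11) /1560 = -0.16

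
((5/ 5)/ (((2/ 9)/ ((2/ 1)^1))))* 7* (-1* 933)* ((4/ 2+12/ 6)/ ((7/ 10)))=-335880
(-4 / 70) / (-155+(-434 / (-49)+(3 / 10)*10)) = 1 / 2505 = 0.00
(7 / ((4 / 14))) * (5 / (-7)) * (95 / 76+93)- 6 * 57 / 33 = -146057 / 88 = -1659.74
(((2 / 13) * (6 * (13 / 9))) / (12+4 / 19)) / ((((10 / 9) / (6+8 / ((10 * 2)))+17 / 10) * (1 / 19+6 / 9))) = 0.08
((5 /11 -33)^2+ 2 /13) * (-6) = -9998244 /1573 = -6356.16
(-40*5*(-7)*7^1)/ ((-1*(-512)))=1225/ 64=19.14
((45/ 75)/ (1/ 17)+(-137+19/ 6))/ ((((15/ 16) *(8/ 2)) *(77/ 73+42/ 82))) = -21.04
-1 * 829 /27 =-829 /27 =-30.70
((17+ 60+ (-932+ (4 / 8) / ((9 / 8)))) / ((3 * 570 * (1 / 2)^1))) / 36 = -7691 / 277020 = -0.03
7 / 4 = 1.75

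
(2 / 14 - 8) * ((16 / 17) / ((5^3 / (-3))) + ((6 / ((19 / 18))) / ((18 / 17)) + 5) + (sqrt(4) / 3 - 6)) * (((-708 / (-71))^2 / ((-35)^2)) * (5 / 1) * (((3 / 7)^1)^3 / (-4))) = 7532338861476 / 23945145088375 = 0.31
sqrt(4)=2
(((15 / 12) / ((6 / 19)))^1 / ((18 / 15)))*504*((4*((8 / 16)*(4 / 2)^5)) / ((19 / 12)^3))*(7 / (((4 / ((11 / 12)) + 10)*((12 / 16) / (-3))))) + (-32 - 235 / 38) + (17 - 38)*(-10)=-2970654371 / 57038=-52082.02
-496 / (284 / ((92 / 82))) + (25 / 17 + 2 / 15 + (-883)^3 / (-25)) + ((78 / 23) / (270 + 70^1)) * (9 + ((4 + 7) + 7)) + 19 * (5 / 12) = 3134448859055883 / 113820100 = 27538623.31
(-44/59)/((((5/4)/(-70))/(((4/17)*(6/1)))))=58.96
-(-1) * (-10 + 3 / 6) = -19 / 2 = -9.50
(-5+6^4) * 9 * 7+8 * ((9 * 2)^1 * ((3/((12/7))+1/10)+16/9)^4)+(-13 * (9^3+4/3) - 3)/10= 767818649281/7290000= 105324.92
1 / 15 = 0.07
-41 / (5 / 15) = -123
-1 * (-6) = 6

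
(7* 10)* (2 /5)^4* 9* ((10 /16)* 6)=1512 /25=60.48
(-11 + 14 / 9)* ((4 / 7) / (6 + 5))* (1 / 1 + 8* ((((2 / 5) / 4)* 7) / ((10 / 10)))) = -68 / 21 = -3.24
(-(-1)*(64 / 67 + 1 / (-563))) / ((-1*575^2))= -7193 / 2494301125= -0.00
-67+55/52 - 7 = -3793/52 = -72.94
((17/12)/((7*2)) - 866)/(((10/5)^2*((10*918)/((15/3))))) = -145471/1233792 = -0.12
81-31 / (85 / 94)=3971 / 85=46.72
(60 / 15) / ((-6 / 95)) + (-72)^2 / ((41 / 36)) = 552082 / 123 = 4488.47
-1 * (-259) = 259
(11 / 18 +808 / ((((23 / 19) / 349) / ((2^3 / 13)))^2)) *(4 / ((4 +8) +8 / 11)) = 450209434012657 / 56322630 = 7993402.19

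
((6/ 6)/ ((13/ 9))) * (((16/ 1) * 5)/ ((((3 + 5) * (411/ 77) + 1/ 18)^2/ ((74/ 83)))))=102350666880/ 3789303544559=0.03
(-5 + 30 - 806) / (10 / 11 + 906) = -8591 / 9976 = -0.86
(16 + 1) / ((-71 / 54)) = -918 / 71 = -12.93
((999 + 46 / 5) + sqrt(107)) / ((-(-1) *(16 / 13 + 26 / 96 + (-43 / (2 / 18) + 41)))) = -3145584 / 1074835-624 *sqrt(107) / 214967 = -2.96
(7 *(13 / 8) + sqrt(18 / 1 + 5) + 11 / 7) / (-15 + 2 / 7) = -725 / 824 - 7 *sqrt(23) / 103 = -1.21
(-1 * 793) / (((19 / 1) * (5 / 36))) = -28548 / 95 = -300.51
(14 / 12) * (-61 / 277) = -427 / 1662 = -0.26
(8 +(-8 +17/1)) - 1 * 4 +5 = 18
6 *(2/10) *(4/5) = 24/25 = 0.96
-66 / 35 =-1.89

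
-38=-38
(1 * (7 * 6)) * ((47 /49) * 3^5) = 68526 /7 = 9789.43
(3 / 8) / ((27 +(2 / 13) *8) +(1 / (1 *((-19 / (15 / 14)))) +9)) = 5187 / 514196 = 0.01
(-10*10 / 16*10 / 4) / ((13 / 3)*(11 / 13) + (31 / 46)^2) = -198375 / 52318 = -3.79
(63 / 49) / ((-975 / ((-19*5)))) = 57 / 455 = 0.13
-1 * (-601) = 601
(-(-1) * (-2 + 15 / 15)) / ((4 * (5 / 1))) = -1 / 20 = -0.05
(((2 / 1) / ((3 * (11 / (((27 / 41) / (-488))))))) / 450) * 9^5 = -59049 / 5502200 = -0.01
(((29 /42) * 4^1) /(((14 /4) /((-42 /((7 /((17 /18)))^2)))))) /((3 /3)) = -16762 /27783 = -0.60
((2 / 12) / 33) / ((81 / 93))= 31 / 5346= 0.01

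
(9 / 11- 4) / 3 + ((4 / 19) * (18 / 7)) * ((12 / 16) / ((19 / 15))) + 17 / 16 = 430207 / 1334256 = 0.32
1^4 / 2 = 1 / 2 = 0.50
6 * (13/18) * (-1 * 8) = -104/3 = -34.67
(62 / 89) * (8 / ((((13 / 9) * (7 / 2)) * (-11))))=-8928 / 89089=-0.10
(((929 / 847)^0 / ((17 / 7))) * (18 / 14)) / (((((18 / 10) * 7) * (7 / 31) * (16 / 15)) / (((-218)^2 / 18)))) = 9207775 / 19992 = 460.57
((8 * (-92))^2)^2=293434556416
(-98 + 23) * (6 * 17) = -7650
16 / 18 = 8 / 9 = 0.89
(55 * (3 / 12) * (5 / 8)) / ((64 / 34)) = 4675 / 1024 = 4.57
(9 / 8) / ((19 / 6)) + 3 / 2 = 1.86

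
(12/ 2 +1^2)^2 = 49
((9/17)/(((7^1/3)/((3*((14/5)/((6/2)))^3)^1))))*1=1176/2125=0.55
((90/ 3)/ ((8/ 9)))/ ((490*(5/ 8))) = 27/ 245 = 0.11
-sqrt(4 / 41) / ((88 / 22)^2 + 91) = -2 * sqrt(41) / 4387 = -0.00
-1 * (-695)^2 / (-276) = 1750.09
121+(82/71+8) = 9241/71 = 130.15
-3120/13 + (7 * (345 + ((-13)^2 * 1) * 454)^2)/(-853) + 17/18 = -748435989625/15354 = -48745342.56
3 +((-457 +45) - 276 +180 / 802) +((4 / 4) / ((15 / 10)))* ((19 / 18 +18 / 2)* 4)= -657.96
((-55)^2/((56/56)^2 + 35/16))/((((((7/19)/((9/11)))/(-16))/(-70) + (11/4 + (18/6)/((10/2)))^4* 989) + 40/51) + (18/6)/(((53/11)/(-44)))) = 23394624000000/3069895616662499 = 0.01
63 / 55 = 1.15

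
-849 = -849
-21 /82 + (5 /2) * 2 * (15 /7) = 6003 /574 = 10.46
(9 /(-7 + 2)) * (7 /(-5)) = 63 /25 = 2.52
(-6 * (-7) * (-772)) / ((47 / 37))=-1199688 / 47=-25525.28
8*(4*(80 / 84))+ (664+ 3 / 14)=29177 / 42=694.69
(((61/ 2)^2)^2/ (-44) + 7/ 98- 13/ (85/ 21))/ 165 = -2746530273/ 23038400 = -119.22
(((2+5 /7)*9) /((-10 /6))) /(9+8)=-513 /595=-0.86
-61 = -61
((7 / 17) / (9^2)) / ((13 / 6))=14 / 5967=0.00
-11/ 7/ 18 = -11/ 126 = -0.09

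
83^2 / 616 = 11.18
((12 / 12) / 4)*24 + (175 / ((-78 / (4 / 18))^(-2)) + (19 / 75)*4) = 1617013651 / 75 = 21560182.01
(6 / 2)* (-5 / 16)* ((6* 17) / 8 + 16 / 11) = -9375 / 704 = -13.32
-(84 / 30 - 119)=581 / 5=116.20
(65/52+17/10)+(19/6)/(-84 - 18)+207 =160588/765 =209.92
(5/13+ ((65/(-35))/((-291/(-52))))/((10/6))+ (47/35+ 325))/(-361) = -758491/838565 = -0.90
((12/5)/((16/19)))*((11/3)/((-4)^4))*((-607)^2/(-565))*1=-77005841/2892800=-26.62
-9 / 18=-1 / 2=-0.50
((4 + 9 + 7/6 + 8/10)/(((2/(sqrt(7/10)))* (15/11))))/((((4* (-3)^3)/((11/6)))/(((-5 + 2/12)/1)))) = 1575541* sqrt(70)/34992000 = 0.38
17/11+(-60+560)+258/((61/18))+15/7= 2723412/4697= 579.82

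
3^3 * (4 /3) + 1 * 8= 44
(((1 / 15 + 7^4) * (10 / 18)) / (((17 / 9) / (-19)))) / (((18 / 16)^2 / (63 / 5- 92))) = 17386796032 / 20655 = 841771.78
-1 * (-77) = 77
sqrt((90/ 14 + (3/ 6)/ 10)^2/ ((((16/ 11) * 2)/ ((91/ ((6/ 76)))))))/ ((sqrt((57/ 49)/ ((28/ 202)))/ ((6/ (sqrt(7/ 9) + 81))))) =-19047 * sqrt(202202)/ 238529680 + 4628421 * sqrt(28886)/ 238529680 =3.26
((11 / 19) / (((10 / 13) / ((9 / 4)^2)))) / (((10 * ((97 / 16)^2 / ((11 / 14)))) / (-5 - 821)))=-6.73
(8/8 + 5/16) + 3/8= 27/16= 1.69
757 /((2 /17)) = 12869 /2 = 6434.50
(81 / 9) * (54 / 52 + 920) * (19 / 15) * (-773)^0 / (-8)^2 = 1364979 / 8320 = 164.06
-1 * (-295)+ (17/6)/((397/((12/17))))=295.01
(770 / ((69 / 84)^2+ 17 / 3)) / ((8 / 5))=75.89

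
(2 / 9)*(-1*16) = -32 / 9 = -3.56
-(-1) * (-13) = -13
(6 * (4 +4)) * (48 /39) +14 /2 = 859 /13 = 66.08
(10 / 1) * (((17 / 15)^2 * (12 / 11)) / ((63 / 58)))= 134096 / 10395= 12.90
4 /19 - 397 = -7539 /19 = -396.79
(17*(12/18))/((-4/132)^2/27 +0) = 333234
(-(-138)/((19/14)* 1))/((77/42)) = 11592/209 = 55.46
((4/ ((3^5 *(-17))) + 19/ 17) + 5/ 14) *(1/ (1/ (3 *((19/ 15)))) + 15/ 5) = 85237/ 8505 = 10.02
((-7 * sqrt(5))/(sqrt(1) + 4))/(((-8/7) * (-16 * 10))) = -49 * sqrt(5)/6400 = -0.02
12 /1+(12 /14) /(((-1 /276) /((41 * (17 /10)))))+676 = -553036 /35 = -15801.03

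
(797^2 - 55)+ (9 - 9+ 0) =635154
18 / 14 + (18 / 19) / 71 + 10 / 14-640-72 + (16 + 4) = -930792 / 1349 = -689.99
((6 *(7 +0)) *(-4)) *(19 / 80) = -399 / 10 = -39.90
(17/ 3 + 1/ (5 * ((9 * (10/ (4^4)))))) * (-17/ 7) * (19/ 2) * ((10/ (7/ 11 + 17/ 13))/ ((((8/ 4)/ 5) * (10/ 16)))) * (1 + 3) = -518425336/ 43785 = -11840.25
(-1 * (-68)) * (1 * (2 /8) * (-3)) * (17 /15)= -289 /5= -57.80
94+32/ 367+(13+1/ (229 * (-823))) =7406941200/ 69167389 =107.09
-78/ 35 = -2.23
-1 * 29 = -29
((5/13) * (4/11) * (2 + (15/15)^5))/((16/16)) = 60/143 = 0.42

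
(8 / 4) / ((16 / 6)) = 3 / 4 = 0.75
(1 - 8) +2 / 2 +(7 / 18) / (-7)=-109 / 18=-6.06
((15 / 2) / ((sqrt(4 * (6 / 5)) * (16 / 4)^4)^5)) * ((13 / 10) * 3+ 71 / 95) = 22075 * sqrt(30) / 192528884070088704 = 0.00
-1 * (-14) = 14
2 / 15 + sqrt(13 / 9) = 1.34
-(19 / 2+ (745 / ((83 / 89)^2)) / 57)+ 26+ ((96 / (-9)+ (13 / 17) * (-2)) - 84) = -421550623 / 4450294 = -94.72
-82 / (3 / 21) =-574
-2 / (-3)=2 / 3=0.67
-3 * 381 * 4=-4572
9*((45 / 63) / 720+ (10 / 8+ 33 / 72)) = 1723 / 112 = 15.38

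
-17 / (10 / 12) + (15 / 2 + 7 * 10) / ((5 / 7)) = 88.10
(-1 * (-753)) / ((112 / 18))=121.02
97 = 97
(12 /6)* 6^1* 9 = 108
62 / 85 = 0.73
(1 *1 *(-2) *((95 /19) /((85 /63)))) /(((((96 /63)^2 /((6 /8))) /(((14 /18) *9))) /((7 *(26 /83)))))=-53093313 /1444864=-36.75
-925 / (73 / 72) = -66600 / 73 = -912.33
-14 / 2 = -7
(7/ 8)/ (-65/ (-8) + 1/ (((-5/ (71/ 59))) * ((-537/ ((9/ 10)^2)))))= 9240875/ 85811959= 0.11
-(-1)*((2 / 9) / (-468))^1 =-1 / 2106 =-0.00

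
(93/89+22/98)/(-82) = -2768/178801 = -0.02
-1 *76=-76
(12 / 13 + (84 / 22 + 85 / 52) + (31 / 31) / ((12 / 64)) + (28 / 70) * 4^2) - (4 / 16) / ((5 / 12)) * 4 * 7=11233 / 8580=1.31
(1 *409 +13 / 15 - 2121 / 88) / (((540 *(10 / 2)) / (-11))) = -509209 / 324000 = -1.57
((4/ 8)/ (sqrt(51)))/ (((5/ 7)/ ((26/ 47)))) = 91 * sqrt(51)/ 11985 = 0.05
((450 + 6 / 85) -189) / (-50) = -22191 / 4250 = -5.22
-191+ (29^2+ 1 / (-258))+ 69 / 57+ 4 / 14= 22355309 / 34314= 651.49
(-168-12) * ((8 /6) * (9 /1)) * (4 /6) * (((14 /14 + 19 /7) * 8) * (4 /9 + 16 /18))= -399360 /7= -57051.43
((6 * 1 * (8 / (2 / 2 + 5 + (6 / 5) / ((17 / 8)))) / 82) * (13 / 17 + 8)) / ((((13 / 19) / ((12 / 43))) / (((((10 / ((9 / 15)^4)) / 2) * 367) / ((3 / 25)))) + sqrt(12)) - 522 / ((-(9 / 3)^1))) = 820698582418155381250000 / 182646500842769448862495911 - 28299947738281250000000 * sqrt(3) / 547939502528308346587487733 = 0.00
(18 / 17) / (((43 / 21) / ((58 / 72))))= 0.42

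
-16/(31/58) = -928/31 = -29.94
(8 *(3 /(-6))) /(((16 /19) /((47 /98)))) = -893 /392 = -2.28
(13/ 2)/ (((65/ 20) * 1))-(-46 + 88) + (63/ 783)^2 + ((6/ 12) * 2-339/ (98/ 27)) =-98202973/ 741762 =-132.39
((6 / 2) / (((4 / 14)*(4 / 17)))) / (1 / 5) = 223.12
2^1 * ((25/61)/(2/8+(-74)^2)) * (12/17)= 480/4543097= 0.00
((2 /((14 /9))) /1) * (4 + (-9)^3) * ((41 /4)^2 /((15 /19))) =-13893465 /112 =-124048.79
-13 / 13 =-1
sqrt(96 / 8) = 2*sqrt(3) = 3.46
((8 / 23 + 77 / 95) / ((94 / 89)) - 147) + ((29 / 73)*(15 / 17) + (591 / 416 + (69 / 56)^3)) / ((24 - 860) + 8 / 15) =-532018674685334141833 / 3646270638164510720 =-145.91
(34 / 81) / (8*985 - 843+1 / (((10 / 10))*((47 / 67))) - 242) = 0.00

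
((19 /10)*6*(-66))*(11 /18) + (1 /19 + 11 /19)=-43621 /95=-459.17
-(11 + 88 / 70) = -12.26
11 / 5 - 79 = -384 / 5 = -76.80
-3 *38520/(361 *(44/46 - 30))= 11.02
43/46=0.93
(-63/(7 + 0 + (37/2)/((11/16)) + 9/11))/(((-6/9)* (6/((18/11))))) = 567/764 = 0.74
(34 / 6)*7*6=238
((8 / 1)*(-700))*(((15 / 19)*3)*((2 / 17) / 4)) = -126000 / 323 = -390.09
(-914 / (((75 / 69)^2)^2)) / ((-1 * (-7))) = -255774674 / 2734375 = -93.54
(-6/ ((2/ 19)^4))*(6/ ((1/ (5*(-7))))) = 10262778.75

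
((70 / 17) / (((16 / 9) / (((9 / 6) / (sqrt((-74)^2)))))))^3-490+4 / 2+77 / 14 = -3934586484767215 / 8154585137152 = -482.50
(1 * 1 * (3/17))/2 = 3/34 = 0.09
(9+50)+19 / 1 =78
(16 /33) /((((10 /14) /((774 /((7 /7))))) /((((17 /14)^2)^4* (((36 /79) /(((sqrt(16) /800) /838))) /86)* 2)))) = 3156669757201320 /715658867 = 4410858.17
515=515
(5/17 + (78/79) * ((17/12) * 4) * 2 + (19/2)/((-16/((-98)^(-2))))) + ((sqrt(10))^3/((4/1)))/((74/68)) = 85 * sqrt(10)/37 + 4739894227/412741504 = 18.75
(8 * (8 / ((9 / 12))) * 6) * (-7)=-3584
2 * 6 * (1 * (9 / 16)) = 27 / 4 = 6.75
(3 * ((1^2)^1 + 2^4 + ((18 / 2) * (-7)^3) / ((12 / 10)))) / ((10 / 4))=-15333 / 5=-3066.60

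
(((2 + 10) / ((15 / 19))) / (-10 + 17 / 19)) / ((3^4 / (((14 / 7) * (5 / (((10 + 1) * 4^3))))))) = -361 / 1233144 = -0.00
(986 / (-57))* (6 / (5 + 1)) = -986 / 57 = -17.30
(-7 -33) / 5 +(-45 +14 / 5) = -251 / 5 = -50.20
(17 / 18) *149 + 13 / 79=200341 / 1422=140.89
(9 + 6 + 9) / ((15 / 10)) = 16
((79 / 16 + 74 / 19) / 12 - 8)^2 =78021889 / 1478656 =52.77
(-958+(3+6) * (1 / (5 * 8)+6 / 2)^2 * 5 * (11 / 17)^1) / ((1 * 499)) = -3762061 / 2714560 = -1.39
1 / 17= 0.06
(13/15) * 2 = 26/15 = 1.73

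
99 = 99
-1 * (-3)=3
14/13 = 1.08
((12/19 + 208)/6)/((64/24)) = 13.04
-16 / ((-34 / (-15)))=-120 / 17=-7.06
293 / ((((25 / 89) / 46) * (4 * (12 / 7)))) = 4198397 / 600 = 6997.33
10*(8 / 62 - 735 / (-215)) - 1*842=-1075096 / 1333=-806.52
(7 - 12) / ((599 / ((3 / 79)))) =-15 / 47321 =-0.00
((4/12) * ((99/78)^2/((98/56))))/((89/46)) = 16698/105287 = 0.16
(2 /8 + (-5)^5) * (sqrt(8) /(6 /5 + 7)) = -62495 * sqrt(2) /82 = -1077.82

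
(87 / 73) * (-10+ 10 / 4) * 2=-17.88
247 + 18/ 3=253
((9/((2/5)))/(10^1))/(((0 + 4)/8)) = 9/2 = 4.50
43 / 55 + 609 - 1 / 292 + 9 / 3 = 9841221 / 16060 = 612.78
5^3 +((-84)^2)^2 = 49787261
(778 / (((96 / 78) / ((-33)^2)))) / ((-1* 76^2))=-119.18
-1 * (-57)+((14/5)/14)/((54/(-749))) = 14641/270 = 54.23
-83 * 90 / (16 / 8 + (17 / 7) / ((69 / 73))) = -3608010 / 2207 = -1634.80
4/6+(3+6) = 29/3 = 9.67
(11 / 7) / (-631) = -11 / 4417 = -0.00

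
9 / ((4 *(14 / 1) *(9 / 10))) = 5 / 28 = 0.18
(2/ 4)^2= 1/ 4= 0.25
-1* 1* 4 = -4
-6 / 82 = -3 / 41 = -0.07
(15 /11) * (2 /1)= 30 /11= 2.73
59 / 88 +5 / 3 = 617 / 264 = 2.34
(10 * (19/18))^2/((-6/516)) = -776150/81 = -9582.10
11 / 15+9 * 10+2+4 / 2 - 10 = 1271 / 15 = 84.73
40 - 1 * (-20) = 60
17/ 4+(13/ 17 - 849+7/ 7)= -842.99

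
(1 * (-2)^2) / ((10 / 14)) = 28 / 5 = 5.60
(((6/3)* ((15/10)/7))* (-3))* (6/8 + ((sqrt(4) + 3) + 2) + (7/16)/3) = -1137/112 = -10.15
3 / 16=0.19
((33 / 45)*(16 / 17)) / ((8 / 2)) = 44 / 255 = 0.17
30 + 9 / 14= 429 / 14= 30.64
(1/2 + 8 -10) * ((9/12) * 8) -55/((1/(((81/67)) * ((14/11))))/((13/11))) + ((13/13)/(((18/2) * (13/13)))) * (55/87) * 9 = -6949306/64119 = -108.38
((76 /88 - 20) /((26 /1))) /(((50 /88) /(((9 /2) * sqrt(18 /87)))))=-3789 * sqrt(174) /18850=-2.65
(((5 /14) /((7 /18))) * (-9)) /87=-135 /1421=-0.10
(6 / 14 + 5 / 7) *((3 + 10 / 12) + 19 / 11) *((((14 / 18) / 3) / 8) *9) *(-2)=-367 / 99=-3.71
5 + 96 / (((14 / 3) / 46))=6659 / 7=951.29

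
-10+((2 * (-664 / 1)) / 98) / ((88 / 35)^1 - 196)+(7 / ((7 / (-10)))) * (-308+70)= 28087700 / 11851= 2370.07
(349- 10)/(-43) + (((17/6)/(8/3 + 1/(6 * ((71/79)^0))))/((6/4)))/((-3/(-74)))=3313/387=8.56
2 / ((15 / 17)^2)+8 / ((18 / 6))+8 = 2978 / 225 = 13.24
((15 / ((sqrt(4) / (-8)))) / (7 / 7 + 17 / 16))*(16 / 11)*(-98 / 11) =501760 / 1331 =376.98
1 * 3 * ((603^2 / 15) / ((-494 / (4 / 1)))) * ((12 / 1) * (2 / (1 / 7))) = -122172624 / 1235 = -98925.20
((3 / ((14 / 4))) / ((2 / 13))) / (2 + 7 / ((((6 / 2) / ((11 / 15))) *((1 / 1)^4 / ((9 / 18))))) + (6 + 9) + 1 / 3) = 3510 / 11459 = 0.31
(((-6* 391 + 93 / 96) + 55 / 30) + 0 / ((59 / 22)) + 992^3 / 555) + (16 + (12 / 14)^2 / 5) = 1528643160341 / 870240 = 1756576.53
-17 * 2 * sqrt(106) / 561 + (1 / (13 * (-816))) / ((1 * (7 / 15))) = -2 * sqrt(106) / 33-5 / 24752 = -0.62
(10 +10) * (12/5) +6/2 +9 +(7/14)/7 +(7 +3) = 981/14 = 70.07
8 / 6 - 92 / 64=-0.10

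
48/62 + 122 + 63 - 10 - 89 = 2690/31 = 86.77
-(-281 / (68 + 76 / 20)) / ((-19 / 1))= -0.21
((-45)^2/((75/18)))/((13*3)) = 162/13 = 12.46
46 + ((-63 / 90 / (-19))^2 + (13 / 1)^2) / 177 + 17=408652049 / 6389700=63.95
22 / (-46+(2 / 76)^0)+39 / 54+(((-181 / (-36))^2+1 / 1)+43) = 450437 / 6480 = 69.51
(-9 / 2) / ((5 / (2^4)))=-72 / 5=-14.40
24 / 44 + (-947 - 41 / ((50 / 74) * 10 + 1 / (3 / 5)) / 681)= -200881762 / 212245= -946.46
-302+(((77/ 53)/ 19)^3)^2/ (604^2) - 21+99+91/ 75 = -6356252770824592247409332381/ 28530669568007995148218800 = -222.79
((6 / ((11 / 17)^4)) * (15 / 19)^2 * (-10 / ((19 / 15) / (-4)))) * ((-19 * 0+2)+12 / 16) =16913002500 / 9129329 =1852.60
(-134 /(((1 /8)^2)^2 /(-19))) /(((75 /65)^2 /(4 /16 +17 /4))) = 881201152 /25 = 35248046.08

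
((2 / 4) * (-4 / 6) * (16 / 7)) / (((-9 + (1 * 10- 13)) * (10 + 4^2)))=2 / 819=0.00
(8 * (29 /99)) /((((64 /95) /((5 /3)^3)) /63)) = 2410625 /2376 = 1014.57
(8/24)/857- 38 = -97697/2571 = -38.00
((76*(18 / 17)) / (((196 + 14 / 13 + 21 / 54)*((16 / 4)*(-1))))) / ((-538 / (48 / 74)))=960336 / 7818270607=0.00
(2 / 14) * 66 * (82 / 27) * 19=34276 / 63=544.06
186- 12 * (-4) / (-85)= 15762 / 85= 185.44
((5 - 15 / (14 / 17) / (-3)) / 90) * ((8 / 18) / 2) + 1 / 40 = 1187 / 22680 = 0.05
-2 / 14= -1 / 7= -0.14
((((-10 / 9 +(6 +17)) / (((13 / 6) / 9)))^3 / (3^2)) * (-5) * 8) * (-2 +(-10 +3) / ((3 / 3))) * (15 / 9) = 110093371200 / 2197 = 50110774.33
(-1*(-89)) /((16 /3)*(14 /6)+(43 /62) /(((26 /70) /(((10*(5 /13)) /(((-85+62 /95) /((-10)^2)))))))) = 11208688569 /494944828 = 22.65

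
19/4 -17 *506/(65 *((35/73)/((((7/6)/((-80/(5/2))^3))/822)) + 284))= 249482406141/52522479620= 4.75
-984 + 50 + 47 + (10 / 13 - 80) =-12561 / 13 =-966.23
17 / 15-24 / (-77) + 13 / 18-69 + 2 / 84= -231493 / 3465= -66.81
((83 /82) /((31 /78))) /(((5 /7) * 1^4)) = 22659 /6355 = 3.57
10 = 10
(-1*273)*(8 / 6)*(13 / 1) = -4732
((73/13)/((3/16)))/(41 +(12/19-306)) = -22192/195897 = -0.11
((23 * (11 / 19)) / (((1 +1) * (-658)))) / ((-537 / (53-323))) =-11385 / 2237858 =-0.01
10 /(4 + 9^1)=0.77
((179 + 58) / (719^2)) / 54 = 79 / 9305298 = 0.00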